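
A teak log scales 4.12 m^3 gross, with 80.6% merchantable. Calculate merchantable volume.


Formula: MV = V_total * (merchantable_pct / 100)
Merchantable fraction = 80.6% / 100 = 0.806
MV = 4.12 m^3 * 0.806 = 3.321 m^3

3.321


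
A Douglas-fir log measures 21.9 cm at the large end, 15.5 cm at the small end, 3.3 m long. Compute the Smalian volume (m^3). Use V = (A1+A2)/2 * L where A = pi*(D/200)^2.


Smalian: V = (A1 + A2)/2 * L,  A = pi*(D/200)^2
A1 = pi*(21.9/200)^2 = 0.037668 m^2
A2 = pi*(15.5/200)^2 = 0.018869 m^2
V = (0.037668+0.018869)/2*3.3 = 0.0933 m^3

0.0933


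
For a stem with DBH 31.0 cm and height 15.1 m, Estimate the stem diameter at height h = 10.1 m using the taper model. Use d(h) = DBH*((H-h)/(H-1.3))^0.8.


Taper: d(h) = DBH * ((H - h) / (H - 1.3))^0.8
Numerator = H - h = 15.1 - 10.1 = 5.0 m
Denominator = H - 1.3 = 15.1 - 1.3 = 13.8 m
Ratio = 5.0 / 13.8 = 0.36232
d = 31.0 * 0.36232^0.8 = 13.8 cm

13.8


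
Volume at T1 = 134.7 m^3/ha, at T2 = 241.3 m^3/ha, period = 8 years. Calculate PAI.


Formula: PAI = (V_T2 - V_T1) / (T2 - T1)
Volume increment = 241.3 - 134.7 = 106.6 m^3/ha
PAI = 106.6 / 8 = 13.33 m^3/ha/year

13.33


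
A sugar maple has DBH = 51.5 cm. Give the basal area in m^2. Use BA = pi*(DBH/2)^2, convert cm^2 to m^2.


Formula: BA = pi * (DBH/2)^2 / 10000  (cm^2 to m^2)
Radius = DBH/2 = 51.5/2 = 25.75 cm
BA = pi * 25.75^2 / 10000
   = 2083.0723 cm^2 / 10000
   = 0.2083 m^2

0.2083


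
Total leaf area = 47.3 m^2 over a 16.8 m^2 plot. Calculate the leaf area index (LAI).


Formula: LAI = total leaf area / ground area  (dimensionless)
LAI = 47.3 m^2 / 16.8 m^2
LAI = 2.82

2.82


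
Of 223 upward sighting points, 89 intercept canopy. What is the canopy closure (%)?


Formula: Canopy closure = covered points / total points * 100
Closure = 89 / 223 * 100
Closure = 0.3991 * 100 = 39.9%

39.9


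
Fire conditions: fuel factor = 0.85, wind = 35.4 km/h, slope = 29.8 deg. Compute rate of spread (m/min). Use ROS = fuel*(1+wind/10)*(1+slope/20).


Formula: ROS = fuel * (1 + wind/10) * (1 + slope/20)
Wind factor = 1 + 35.4/10 = 4.54
Slope factor = 1 + 29.8/20 = 2.49
ROS = 0.85 * 4.54 * 2.49 = 9.61 m/min

9.61


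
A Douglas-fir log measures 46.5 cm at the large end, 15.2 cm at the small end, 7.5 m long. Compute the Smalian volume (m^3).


Smalian: V = (A1 + A2)/2 * L,  A = pi*(D/200)^2
A1 = pi*(46.5/200)^2 = 0.169823 m^2
A2 = pi*(15.2/200)^2 = 0.018146 m^2
V = (0.169823+0.018146)/2*7.5 = 0.7049 m^3

0.7049


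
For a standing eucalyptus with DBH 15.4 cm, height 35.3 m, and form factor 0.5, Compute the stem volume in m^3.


Formula: V = pi * (DBH/200)^2 * H * ff
Radius = DBH/200 = 15.4/200 = 0.077 m
Radius^2 = 0.077^2 = 0.005929 m^2
V = pi * 0.005929 * 35.3 * 0.5
V = 0.329 m^3

0.329


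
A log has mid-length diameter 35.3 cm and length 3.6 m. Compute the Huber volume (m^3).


Huber: V = Am * L,  Am = pi*(Dm/200)^2
Am = pi*(35.3/200)^2 = 0.097868 m^2
V = 0.097868*3.6 = 0.3523 m^3

0.3523


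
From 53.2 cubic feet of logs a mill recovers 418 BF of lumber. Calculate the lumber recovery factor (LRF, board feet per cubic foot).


Formula: LRF = Lumber Output (BF) / Log Input (ft^3)
LRF = 418 BF / 53.2 ft^3
LRF = 7.86 BF/ft^3

7.86


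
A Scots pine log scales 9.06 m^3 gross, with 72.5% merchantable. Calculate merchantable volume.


Formula: MV = V_total * (merchantable_pct / 100)
Merchantable fraction = 72.5% / 100 = 0.725
MV = 9.06 m^3 * 0.725 = 6.569 m^3

6.569


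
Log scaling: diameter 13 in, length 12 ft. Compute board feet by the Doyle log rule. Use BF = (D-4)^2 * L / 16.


Doyle: BF = (D - 4)^2 * L / 16
Adjusted diameter = 13 - 4 = 9 in
(D-4)^2 = 9^2 = 81
BF = 81 * 12 / 16 = 61 BF

61


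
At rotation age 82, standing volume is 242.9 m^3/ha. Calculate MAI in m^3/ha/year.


Formula: MAI = Total Volume / Stand Age
MAI = 242.9 m^3/ha / 82 years
MAI = 2.96 m^3/ha/year

2.96


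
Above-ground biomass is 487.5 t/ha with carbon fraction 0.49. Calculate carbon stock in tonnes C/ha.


Formula: Carbon Stock = Biomass * Carbon Fraction
C = 487.5 t/ha * 0.49
C = 238.9 t C/ha

238.9


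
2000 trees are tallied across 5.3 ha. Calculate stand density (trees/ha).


Formula: Stand Density = N_trees / Area_ha
Density = 2000 trees / 5.3 ha
Density = 377 trees/ha

377


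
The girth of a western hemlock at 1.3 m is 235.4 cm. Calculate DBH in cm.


Formula: DBH = C / pi
DBH = 235.4 / pi
pi = 3.14159...
DBH = 74.9 cm

74.9


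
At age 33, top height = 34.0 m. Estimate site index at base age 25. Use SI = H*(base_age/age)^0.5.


Formula: SI = H_dom * (base_age / age)^0.5
Age ratio = 25 / 33 = 0.75758
sqrt(age_ratio) = 0.87039
SI = 34.0 * 0.87039 = 29.6 m

29.6


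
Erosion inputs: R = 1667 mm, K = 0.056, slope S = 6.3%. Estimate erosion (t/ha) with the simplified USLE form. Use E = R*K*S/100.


Formula: E = R * K * S / 100  (simplified USLE)
R * K = 1667 * 0.056 = 93.352
E = 93.352 * 6.3 / 100 = 5.88 t/ha

5.88


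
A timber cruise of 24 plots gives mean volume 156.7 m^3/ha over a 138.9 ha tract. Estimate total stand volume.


Formula: Total Volume = Mean Volume per ha * Total Area
Total Volume = 156.7 m^3/ha * 138.9 ha
Total Volume = 21766 m^3

21766


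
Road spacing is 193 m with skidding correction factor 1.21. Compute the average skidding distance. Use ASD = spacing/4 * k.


Formula: ASD = (spacing / 4) * correction
Uncorrected distance = spacing / 4 = 193 / 4 = 48.25 m
ASD = 48.25 * 1.21 = 58 m

58


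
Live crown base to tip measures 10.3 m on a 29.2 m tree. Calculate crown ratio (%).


Formula: Crown Ratio = (Crown Length / Total Height) * 100
CR = (10.3 m / 29.2 m) * 100
CR = 0.3527 * 100 = 35.3%

35.3


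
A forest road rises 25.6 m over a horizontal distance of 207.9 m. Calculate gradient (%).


Formula: Gradient = rise / run * 100
Gradient = 25.6 / 207.9 * 100 = 12.3%

12.3


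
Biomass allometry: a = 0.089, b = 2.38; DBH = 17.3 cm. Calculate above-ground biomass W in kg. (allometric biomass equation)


Formula: W = a * DBH^b  (allometric power law)
DBH^b = 17.3^2.38 = 884.1984
W = 0.089 * 884.1984 = 78.7 kg

78.7


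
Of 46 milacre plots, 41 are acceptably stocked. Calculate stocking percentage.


Formula: Stocking % = stocked plots / total plots * 100
Stocking = 41 / 46 * 100
Stocking = 0.8913 * 100 = 89.1%

89.1


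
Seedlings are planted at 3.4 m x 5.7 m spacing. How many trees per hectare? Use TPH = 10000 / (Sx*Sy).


Formula: TPH = 10000 m^2/ha / (spacing_x * spacing_y)
Area per tree = 3.4 m * 5.7 m = 19.38 m^2
TPH = 10000 / 19.38 = 516 trees/ha

516


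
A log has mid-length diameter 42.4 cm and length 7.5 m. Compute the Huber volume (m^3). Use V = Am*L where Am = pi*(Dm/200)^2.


Huber: V = Am * L,  Am = pi*(Dm/200)^2
Am = pi*(42.4/200)^2 = 0.141196 m^2
V = 0.141196*7.5 = 1.059 m^3

1.059


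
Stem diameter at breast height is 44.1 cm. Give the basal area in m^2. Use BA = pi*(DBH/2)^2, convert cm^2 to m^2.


Formula: BA = pi * (DBH/2)^2 / 10000  (cm^2 to m^2)
Radius = DBH/2 = 44.1/2 = 22.05 cm
BA = pi * 22.05^2 / 10000
   = 1527.4502 cm^2 / 10000
   = 0.1527 m^2

0.1527


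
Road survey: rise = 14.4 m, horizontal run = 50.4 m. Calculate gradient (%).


Formula: Gradient = rise / run * 100
Gradient = 14.4 / 50.4 * 100 = 28.6%

28.6


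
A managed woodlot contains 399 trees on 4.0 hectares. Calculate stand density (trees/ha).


Formula: Stand Density = N_trees / Area_ha
Density = 399 trees / 4.0 ha
Density = 100 trees/ha

100


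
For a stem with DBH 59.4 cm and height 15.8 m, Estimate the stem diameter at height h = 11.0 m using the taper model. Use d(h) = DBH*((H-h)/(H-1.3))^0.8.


Taper: d(h) = DBH * ((H - h) / (H - 1.3))^0.8
Numerator = H - h = 15.8 - 11.0 = 4.8 m
Denominator = H - 1.3 = 15.8 - 1.3 = 14.5 m
Ratio = 4.8 / 14.5 = 0.33103
d = 59.4 * 0.33103^0.8 = 24.5 cm

24.5


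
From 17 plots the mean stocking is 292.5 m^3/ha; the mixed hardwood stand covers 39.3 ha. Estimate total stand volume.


Formula: Total Volume = Mean Volume per ha * Total Area
Total Volume = 292.5 m^3/ha * 39.3 ha
Total Volume = 11495 m^3

11495


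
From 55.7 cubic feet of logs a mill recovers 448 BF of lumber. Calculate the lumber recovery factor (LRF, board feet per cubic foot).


Formula: LRF = Lumber Output (BF) / Log Input (ft^3)
LRF = 448 BF / 55.7 ft^3
LRF = 8.04 BF/ft^3

8.04


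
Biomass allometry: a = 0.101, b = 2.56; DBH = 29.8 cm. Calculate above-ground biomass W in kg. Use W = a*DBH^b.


Formula: W = a * DBH^b  (allometric power law)
DBH^b = 29.8^2.56 = 5942.8345
W = 0.101 * 5942.8345 = 600.2 kg

600.2


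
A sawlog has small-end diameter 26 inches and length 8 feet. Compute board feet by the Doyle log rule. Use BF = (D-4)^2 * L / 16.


Doyle: BF = (D - 4)^2 * L / 16
Adjusted diameter = 26 - 4 = 22 in
(D-4)^2 = 22^2 = 484
BF = 484 * 8 / 16 = 242 BF

242


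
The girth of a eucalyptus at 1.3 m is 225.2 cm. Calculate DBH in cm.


Formula: DBH = C / pi
DBH = 225.2 / pi
pi = 3.14159...
DBH = 71.7 cm

71.7


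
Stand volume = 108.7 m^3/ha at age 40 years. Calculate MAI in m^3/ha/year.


Formula: MAI = Total Volume / Stand Age
MAI = 108.7 m^3/ha / 40 years
MAI = 2.72 m^3/ha/year

2.72


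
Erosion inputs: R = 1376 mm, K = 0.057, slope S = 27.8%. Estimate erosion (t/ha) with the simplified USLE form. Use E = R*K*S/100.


Formula: E = R * K * S / 100  (simplified USLE)
R * K = 1376 * 0.057 = 78.432
E = 78.432 * 27.8 / 100 = 21.8 t/ha

21.8


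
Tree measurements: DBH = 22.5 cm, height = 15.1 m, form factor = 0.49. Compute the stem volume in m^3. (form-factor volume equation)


Formula: V = pi * (DBH/200)^2 * H * ff
Radius = DBH/200 = 22.5/200 = 0.1125 m
Radius^2 = 0.1125^2 = 0.01265625 m^2
V = pi * 0.01265625 * 15.1 * 0.49
V = 0.294 m^3

0.294


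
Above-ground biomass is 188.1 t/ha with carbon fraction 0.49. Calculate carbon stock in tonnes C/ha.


Formula: Carbon Stock = Biomass * Carbon Fraction
C = 188.1 t/ha * 0.49
C = 92.2 t C/ha

92.2


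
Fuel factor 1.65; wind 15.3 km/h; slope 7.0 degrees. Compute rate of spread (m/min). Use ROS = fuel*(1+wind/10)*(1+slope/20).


Formula: ROS = fuel * (1 + wind/10) * (1 + slope/20)
Wind factor = 1 + 15.3/10 = 2.53
Slope factor = 1 + 7.0/20 = 1.35
ROS = 1.65 * 2.53 * 1.35 = 5.64 m/min

5.64


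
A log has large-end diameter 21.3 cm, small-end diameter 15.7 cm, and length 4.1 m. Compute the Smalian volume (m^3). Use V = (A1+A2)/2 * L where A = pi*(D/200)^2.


Smalian: V = (A1 + A2)/2 * L,  A = pi*(D/200)^2
A1 = pi*(21.3/200)^2 = 0.035633 m^2
A2 = pi*(15.7/200)^2 = 0.019359 m^2
V = (0.035633+0.019359)/2*4.1 = 0.1127 m^3

0.1127


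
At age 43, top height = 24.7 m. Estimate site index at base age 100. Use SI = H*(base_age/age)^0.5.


Formula: SI = H_dom * (base_age / age)^0.5
Age ratio = 100 / 43 = 2.32558
sqrt(age_ratio) = 1.52499
SI = 24.7 * 1.52499 = 37.7 m

37.7


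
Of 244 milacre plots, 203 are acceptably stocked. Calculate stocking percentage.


Formula: Stocking % = stocked plots / total plots * 100
Stocking = 203 / 244 * 100
Stocking = 0.832 * 100 = 83.2%

83.2


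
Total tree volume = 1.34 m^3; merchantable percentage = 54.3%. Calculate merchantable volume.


Formula: MV = V_total * (merchantable_pct / 100)
Merchantable fraction = 54.3% / 100 = 0.543
MV = 1.34 m^3 * 0.543 = 0.728 m^3

0.728


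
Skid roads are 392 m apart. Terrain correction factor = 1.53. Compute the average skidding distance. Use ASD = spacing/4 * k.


Formula: ASD = (spacing / 4) * correction
Uncorrected distance = spacing / 4 = 392 / 4 = 98 m
ASD = 98 * 1.53 = 150 m

150


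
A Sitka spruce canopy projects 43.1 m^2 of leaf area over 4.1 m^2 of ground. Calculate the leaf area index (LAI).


Formula: LAI = total leaf area / ground area  (dimensionless)
LAI = 43.1 m^2 / 4.1 m^2
LAI = 10.51

10.51


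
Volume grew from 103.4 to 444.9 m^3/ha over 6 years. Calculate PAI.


Formula: PAI = (V_T2 - V_T1) / (T2 - T1)
Volume increment = 444.9 - 103.4 = 341.5 m^3/ha
PAI = 341.5 / 6 = 56.92 m^3/ha/year

56.92


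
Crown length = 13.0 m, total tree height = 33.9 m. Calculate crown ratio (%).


Formula: Crown Ratio = (Crown Length / Total Height) * 100
CR = (13.0 m / 33.9 m) * 100
CR = 0.3835 * 100 = 38.3%

38.3


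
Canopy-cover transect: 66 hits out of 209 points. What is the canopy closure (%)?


Formula: Canopy closure = covered points / total points * 100
Closure = 66 / 209 * 100
Closure = 0.3158 * 100 = 31.6%

31.6


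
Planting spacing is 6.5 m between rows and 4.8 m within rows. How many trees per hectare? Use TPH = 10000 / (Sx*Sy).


Formula: TPH = 10000 m^2/ha / (spacing_x * spacing_y)
Area per tree = 6.5 m * 4.8 m = 31.2 m^2
TPH = 10000 / 31.2 = 321 trees/ha

321


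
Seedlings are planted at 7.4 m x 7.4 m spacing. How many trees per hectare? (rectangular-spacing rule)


Formula: TPH = 10000 m^2/ha / (spacing_x * spacing_y)
Area per tree = 7.4 m * 7.4 m = 54.76 m^2
TPH = 10000 / 54.76 = 183 trees/ha

183


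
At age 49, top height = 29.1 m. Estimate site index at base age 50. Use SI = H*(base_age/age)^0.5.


Formula: SI = H_dom * (base_age / age)^0.5
Age ratio = 50 / 49 = 1.02041
sqrt(age_ratio) = 1.01015
SI = 29.1 * 1.01015 = 29.4 m

29.4


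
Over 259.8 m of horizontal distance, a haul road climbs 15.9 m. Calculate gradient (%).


Formula: Gradient = rise / run * 100
Gradient = 15.9 / 259.8 * 100 = 6.1%

6.1


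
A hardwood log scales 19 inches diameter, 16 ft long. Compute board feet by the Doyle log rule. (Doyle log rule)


Doyle: BF = (D - 4)^2 * L / 16
Adjusted diameter = 19 - 4 = 15 in
(D-4)^2 = 15^2 = 225
BF = 225 * 16 / 16 = 225 BF

225


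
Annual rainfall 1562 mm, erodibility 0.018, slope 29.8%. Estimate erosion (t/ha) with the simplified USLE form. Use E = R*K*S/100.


Formula: E = R * K * S / 100  (simplified USLE)
R * K = 1562 * 0.018 = 28.116
E = 28.116 * 29.8 / 100 = 8.38 t/ha

8.38


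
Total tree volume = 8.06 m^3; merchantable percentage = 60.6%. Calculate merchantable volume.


Formula: MV = V_total * (merchantable_pct / 100)
Merchantable fraction = 60.6% / 100 = 0.606
MV = 8.06 m^3 * 0.606 = 4.884 m^3

4.884


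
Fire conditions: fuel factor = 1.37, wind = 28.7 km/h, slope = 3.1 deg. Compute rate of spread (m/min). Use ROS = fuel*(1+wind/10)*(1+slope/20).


Formula: ROS = fuel * (1 + wind/10) * (1 + slope/20)
Wind factor = 1 + 28.7/10 = 3.87
Slope factor = 1 + 3.1/20 = 1.155
ROS = 1.37 * 3.87 * 1.155 = 6.12 m/min

6.12


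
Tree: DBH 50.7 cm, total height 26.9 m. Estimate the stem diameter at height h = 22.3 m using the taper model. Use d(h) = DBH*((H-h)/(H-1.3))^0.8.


Taper: d(h) = DBH * ((H - h) / (H - 1.3))^0.8
Numerator = H - h = 26.9 - 22.3 = 4.6 m
Denominator = H - 1.3 = 26.9 - 1.3 = 25.6 m
Ratio = 4.6 / 25.6 = 0.17969
d = 50.7 * 0.17969^0.8 = 12.8 cm

12.8


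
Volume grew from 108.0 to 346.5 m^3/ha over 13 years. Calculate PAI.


Formula: PAI = (V_T2 - V_T1) / (T2 - T1)
Volume increment = 346.5 - 108.0 = 238.5 m^3/ha
PAI = 238.5 / 13 = 18.35 m^3/ha/year

18.35


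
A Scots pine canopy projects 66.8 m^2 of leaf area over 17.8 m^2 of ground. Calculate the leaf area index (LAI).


Formula: LAI = total leaf area / ground area  (dimensionless)
LAI = 66.8 m^2 / 17.8 m^2
LAI = 3.75

3.75


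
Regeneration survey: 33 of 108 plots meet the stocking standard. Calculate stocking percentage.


Formula: Stocking % = stocked plots / total plots * 100
Stocking = 33 / 108 * 100
Stocking = 0.3056 * 100 = 30.6%

30.6


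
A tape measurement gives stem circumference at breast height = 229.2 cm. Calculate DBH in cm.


Formula: DBH = C / pi
DBH = 229.2 / pi
pi = 3.14159...
DBH = 73.0 cm

73.0


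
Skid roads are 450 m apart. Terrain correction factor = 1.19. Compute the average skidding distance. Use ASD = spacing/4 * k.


Formula: ASD = (spacing / 4) * correction
Uncorrected distance = spacing / 4 = 450 / 4 = 112.5 m
ASD = 112.5 * 1.19 = 134 m

134


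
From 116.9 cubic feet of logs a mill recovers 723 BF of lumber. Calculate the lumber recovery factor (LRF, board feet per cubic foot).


Formula: LRF = Lumber Output (BF) / Log Input (ft^3)
LRF = 723 BF / 116.9 ft^3
LRF = 6.18 BF/ft^3

6.18


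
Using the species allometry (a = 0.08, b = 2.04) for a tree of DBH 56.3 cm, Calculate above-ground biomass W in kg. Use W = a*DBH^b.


Formula: W = a * DBH^b  (allometric power law)
DBH^b = 56.3^2.04 = 3724.2354
W = 0.08 * 3724.2354 = 297.9 kg

297.9


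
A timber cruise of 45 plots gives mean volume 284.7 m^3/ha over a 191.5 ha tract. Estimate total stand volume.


Formula: Total Volume = Mean Volume per ha * Total Area
Total Volume = 284.7 m^3/ha * 191.5 ha
Total Volume = 54520 m^3

54520


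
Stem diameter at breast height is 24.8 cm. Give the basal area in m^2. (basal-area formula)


Formula: BA = pi * (DBH/2)^2 / 10000  (cm^2 to m^2)
Radius = DBH/2 = 24.8/2 = 12.4 cm
BA = pi * 12.4^2 / 10000
   = 483.0513 cm^2 / 10000
   = 0.0483 m^2

0.0483


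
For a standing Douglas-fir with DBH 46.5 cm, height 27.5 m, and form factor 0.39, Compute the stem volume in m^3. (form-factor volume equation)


Formula: V = pi * (DBH/200)^2 * H * ff
Radius = DBH/200 = 46.5/200 = 0.2325 m
Radius^2 = 0.2325^2 = 0.05405625 m^2
V = pi * 0.05405625 * 27.5 * 0.39
V = 1.821 m^3

1.821


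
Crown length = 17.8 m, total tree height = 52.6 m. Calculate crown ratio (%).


Formula: Crown Ratio = (Crown Length / Total Height) * 100
CR = (17.8 m / 52.6 m) * 100
CR = 0.3384 * 100 = 33.8%

33.8


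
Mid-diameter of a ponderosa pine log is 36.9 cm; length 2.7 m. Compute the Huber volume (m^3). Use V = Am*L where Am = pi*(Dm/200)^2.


Huber: V = Am * L,  Am = pi*(Dm/200)^2
Am = pi*(36.9/200)^2 = 0.106941 m^2
V = 0.106941*2.7 = 0.2887 m^3

0.2887


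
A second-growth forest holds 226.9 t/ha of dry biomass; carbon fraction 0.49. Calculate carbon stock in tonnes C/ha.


Formula: Carbon Stock = Biomass * Carbon Fraction
C = 226.9 t/ha * 0.49
C = 111.2 t C/ha

111.2


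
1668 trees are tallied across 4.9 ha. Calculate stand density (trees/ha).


Formula: Stand Density = N_trees / Area_ha
Density = 1668 trees / 4.9 ha
Density = 340 trees/ha

340


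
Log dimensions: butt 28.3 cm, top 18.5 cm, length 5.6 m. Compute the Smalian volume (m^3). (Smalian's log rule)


Smalian: V = (A1 + A2)/2 * L,  A = pi*(D/200)^2
A1 = pi*(28.3/200)^2 = 0.062902 m^2
A2 = pi*(18.5/200)^2 = 0.02688 m^2
V = (0.062902+0.02688)/2*5.6 = 0.2514 m^3

0.2514


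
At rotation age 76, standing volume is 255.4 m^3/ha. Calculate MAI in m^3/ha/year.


Formula: MAI = Total Volume / Stand Age
MAI = 255.4 m^3/ha / 76 years
MAI = 3.36 m^3/ha/year

3.36


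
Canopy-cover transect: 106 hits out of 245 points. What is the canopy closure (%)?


Formula: Canopy closure = covered points / total points * 100
Closure = 106 / 245 * 100
Closure = 0.4327 * 100 = 43.3%

43.3


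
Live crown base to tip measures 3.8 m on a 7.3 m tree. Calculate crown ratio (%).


Formula: Crown Ratio = (Crown Length / Total Height) * 100
CR = (3.8 m / 7.3 m) * 100
CR = 0.5205 * 100 = 52.1%

52.1


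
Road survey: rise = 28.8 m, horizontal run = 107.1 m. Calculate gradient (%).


Formula: Gradient = rise / run * 100
Gradient = 28.8 / 107.1 * 100 = 26.9%

26.9


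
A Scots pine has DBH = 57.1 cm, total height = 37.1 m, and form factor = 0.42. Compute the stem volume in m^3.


Formula: V = pi * (DBH/200)^2 * H * ff
Radius = DBH/200 = 57.1/200 = 0.2855 m
Radius^2 = 0.2855^2 = 0.08151025 m^2
V = pi * 0.08151025 * 37.1 * 0.42
V = 3.99 m^3

3.99


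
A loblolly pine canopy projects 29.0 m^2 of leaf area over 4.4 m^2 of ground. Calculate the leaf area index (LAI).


Formula: LAI = total leaf area / ground area  (dimensionless)
LAI = 29.0 m^2 / 4.4 m^2
LAI = 6.59

6.59


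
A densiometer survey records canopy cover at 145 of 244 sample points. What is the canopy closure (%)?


Formula: Canopy closure = covered points / total points * 100
Closure = 145 / 244 * 100
Closure = 0.5943 * 100 = 59.4%

59.4


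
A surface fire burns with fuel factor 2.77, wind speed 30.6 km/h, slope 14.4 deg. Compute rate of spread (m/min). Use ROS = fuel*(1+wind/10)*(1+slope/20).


Formula: ROS = fuel * (1 + wind/10) * (1 + slope/20)
Wind factor = 1 + 30.6/10 = 4.06
Slope factor = 1 + 14.4/20 = 1.72
ROS = 2.77 * 4.06 * 1.72 = 19.34 m/min

19.34


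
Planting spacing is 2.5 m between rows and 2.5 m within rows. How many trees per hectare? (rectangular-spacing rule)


Formula: TPH = 10000 m^2/ha / (spacing_x * spacing_y)
Area per tree = 2.5 m * 2.5 m = 6.25 m^2
TPH = 10000 / 6.25 = 1600 trees/ha

1600


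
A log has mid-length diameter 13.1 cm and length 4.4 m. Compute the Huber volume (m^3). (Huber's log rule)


Huber: V = Am * L,  Am = pi*(Dm/200)^2
Am = pi*(13.1/200)^2 = 0.013478 m^2
V = 0.013478*4.4 = 0.0593 m^3

0.0593


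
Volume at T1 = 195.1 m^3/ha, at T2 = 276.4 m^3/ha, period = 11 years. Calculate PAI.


Formula: PAI = (V_T2 - V_T1) / (T2 - T1)
Volume increment = 276.4 - 195.1 = 81.3 m^3/ha
PAI = 81.3 / 11 = 7.39 m^3/ha/year

7.39


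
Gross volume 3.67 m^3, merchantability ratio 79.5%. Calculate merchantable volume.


Formula: MV = V_total * (merchantable_pct / 100)
Merchantable fraction = 79.5% / 100 = 0.795
MV = 3.67 m^3 * 0.795 = 2.918 m^3

2.918


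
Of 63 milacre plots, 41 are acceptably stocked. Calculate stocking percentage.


Formula: Stocking % = stocked plots / total plots * 100
Stocking = 41 / 63 * 100
Stocking = 0.6508 * 100 = 65.1%

65.1


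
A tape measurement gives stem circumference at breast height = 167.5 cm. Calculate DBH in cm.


Formula: DBH = C / pi
DBH = 167.5 / pi
pi = 3.14159...
DBH = 53.3 cm

53.3


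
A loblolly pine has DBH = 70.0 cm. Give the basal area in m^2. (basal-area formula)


Formula: BA = pi * (DBH/2)^2 / 10000  (cm^2 to m^2)
Radius = DBH/2 = 70.0/2 = 35.0 cm
BA = pi * 35.0^2 / 10000
   = 3848.451 cm^2 / 10000
   = 0.3848 m^2

0.3848


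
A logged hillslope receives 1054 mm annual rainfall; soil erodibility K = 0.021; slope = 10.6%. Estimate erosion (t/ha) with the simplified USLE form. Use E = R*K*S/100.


Formula: E = R * K * S / 100  (simplified USLE)
R * K = 1054 * 0.021 = 22.134
E = 22.134 * 10.6 / 100 = 2.35 t/ha

2.35


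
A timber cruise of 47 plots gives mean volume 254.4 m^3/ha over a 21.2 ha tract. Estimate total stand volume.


Formula: Total Volume = Mean Volume per ha * Total Area
Total Volume = 254.4 m^3/ha * 21.2 ha
Total Volume = 5393 m^3

5393


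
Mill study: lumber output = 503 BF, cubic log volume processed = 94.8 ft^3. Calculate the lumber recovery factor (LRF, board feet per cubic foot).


Formula: LRF = Lumber Output (BF) / Log Input (ft^3)
LRF = 503 BF / 94.8 ft^3
LRF = 5.31 BF/ft^3

5.31


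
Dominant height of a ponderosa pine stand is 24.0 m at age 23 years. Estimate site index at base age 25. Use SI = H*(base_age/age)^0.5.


Formula: SI = H_dom * (base_age / age)^0.5
Age ratio = 25 / 23 = 1.08696
sqrt(age_ratio) = 1.04257
SI = 24.0 * 1.04257 = 25.0 m

25.0


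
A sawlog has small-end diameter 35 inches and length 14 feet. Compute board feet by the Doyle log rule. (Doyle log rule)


Doyle: BF = (D - 4)^2 * L / 16
Adjusted diameter = 35 - 4 = 31 in
(D-4)^2 = 31^2 = 961
BF = 961 * 14 / 16 = 841 BF

841


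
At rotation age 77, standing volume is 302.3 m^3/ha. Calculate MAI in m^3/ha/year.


Formula: MAI = Total Volume / Stand Age
MAI = 302.3 m^3/ha / 77 years
MAI = 3.93 m^3/ha/year

3.93


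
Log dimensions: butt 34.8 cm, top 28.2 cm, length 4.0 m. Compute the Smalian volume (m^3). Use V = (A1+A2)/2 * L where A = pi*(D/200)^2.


Smalian: V = (A1 + A2)/2 * L,  A = pi*(D/200)^2
A1 = pi*(34.8/200)^2 = 0.095115 m^2
A2 = pi*(28.2/200)^2 = 0.062458 m^2
V = (0.095115+0.062458)/2*4.0 = 0.3151 m^3

0.3151


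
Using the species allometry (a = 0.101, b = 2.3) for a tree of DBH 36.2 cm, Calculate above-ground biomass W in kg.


Formula: W = a * DBH^b  (allometric power law)
DBH^b = 36.2^2.3 = 3846.1809
W = 0.101 * 3846.1809 = 388.5 kg

388.5


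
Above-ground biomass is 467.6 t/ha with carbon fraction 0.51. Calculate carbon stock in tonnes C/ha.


Formula: Carbon Stock = Biomass * Carbon Fraction
C = 467.6 t/ha * 0.51
C = 238.5 t C/ha

238.5


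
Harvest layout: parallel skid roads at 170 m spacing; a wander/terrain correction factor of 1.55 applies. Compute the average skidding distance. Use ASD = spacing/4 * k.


Formula: ASD = (spacing / 4) * correction
Uncorrected distance = spacing / 4 = 170 / 4 = 42.5 m
ASD = 42.5 * 1.55 = 66 m

66


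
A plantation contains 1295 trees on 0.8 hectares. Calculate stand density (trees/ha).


Formula: Stand Density = N_trees / Area_ha
Density = 1295 trees / 0.8 ha
Density = 1619 trees/ha

1619


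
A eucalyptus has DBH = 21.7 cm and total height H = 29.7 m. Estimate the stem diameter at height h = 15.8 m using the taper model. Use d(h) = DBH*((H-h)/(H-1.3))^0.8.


Taper: d(h) = DBH * ((H - h) / (H - 1.3))^0.8
Numerator = H - h = 29.7 - 15.8 = 13.9 m
Denominator = H - 1.3 = 29.7 - 1.3 = 28.4 m
Ratio = 13.9 / 28.4 = 0.48944
d = 21.7 * 0.48944^0.8 = 12.3 cm

12.3


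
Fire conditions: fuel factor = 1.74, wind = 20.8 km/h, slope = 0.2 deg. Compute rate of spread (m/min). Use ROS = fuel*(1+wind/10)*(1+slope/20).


Formula: ROS = fuel * (1 + wind/10) * (1 + slope/20)
Wind factor = 1 + 20.8/10 = 3.08
Slope factor = 1 + 0.2/20 = 1.01
ROS = 1.74 * 3.08 * 1.01 = 5.41 m/min

5.41


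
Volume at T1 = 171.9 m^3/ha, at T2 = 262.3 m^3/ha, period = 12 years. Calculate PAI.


Formula: PAI = (V_T2 - V_T1) / (T2 - T1)
Volume increment = 262.3 - 171.9 = 90.4 m^3/ha
PAI = 90.4 / 12 = 7.53 m^3/ha/year

7.53


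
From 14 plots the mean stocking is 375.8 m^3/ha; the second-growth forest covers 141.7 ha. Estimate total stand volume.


Formula: Total Volume = Mean Volume per ha * Total Area
Total Volume = 375.8 m^3/ha * 141.7 ha
Total Volume = 53251 m^3

53251


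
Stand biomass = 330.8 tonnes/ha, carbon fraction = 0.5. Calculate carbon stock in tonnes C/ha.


Formula: Carbon Stock = Biomass * Carbon Fraction
C = 330.8 t/ha * 0.5
C = 165.4 t C/ha

165.4


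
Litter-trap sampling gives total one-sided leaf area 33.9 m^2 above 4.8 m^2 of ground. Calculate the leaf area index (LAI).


Formula: LAI = total leaf area / ground area  (dimensionless)
LAI = 33.9 m^2 / 4.8 m^2
LAI = 7.06

7.06


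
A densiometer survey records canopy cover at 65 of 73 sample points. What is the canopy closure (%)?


Formula: Canopy closure = covered points / total points * 100
Closure = 65 / 73 * 100
Closure = 0.8904 * 100 = 89.0%

89.0


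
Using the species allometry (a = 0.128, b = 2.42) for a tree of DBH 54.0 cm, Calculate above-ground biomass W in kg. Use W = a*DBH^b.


Formula: W = a * DBH^b  (allometric power law)
DBH^b = 54.0^2.42 = 15573.7392
W = 0.128 * 15573.7392 = 1993.4 kg

1993.4


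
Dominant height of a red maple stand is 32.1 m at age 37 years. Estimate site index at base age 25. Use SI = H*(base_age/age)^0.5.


Formula: SI = H_dom * (base_age / age)^0.5
Age ratio = 25 / 37 = 0.67568
sqrt(age_ratio) = 0.82199
SI = 32.1 * 0.82199 = 26.4 m

26.4


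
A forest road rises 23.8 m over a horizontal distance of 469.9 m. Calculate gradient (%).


Formula: Gradient = rise / run * 100
Gradient = 23.8 / 469.9 * 100 = 5.1%

5.1


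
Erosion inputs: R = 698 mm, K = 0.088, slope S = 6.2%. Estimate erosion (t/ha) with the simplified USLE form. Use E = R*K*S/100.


Formula: E = R * K * S / 100  (simplified USLE)
R * K = 698 * 0.088 = 61.424
E = 61.424 * 6.2 / 100 = 3.81 t/ha

3.81


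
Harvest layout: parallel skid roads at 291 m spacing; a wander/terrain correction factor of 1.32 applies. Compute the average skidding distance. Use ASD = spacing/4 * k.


Formula: ASD = (spacing / 4) * correction
Uncorrected distance = spacing / 4 = 291 / 4 = 72.75 m
ASD = 72.75 * 1.32 = 96 m

96


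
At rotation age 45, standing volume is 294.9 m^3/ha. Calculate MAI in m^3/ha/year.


Formula: MAI = Total Volume / Stand Age
MAI = 294.9 m^3/ha / 45 years
MAI = 6.55 m^3/ha/year

6.55


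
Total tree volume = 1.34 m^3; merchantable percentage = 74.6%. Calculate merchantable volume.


Formula: MV = V_total * (merchantable_pct / 100)
Merchantable fraction = 74.6% / 100 = 0.746
MV = 1.34 m^3 * 0.746 = 1.0 m^3

1.0


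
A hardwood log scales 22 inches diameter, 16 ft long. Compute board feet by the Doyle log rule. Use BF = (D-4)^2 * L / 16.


Doyle: BF = (D - 4)^2 * L / 16
Adjusted diameter = 22 - 4 = 18 in
(D-4)^2 = 18^2 = 324
BF = 324 * 16 / 16 = 324 BF

324


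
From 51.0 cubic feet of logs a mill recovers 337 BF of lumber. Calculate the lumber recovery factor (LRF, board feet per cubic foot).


Formula: LRF = Lumber Output (BF) / Log Input (ft^3)
LRF = 337 BF / 51.0 ft^3
LRF = 6.61 BF/ft^3

6.61


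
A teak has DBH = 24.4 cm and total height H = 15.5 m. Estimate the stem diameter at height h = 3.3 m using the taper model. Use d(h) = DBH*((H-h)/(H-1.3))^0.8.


Taper: d(h) = DBH * ((H - h) / (H - 1.3))^0.8
Numerator = H - h = 15.5 - 3.3 = 12.2 m
Denominator = H - 1.3 = 15.5 - 1.3 = 14.2 m
Ratio = 12.2 / 14.2 = 0.85915
d = 24.4 * 0.85915^0.8 = 21.6 cm

21.6


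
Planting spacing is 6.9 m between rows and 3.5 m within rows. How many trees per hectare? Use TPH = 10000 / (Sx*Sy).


Formula: TPH = 10000 m^2/ha / (spacing_x * spacing_y)
Area per tree = 6.9 m * 3.5 m = 24.15 m^2
TPH = 10000 / 24.15 = 414 trees/ha

414


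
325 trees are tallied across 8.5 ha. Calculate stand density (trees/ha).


Formula: Stand Density = N_trees / Area_ha
Density = 325 trees / 8.5 ha
Density = 38 trees/ha

38


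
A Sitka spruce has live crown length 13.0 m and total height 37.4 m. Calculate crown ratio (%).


Formula: Crown Ratio = (Crown Length / Total Height) * 100
CR = (13.0 m / 37.4 m) * 100
CR = 0.3476 * 100 = 34.8%

34.8


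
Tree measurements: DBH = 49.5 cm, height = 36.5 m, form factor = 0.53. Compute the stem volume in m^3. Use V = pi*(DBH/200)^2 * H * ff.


Formula: V = pi * (DBH/200)^2 * H * ff
Radius = DBH/200 = 49.5/200 = 0.2475 m
Radius^2 = 0.2475^2 = 0.06125625 m^2
V = pi * 0.06125625 * 36.5 * 0.53
V = 3.723 m^3

3.723


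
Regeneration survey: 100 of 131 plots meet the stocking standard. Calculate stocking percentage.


Formula: Stocking % = stocked plots / total plots * 100
Stocking = 100 / 131 * 100
Stocking = 0.7634 * 100 = 76.3%

76.3


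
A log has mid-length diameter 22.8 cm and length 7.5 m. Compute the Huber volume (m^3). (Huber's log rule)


Huber: V = Am * L,  Am = pi*(Dm/200)^2
Am = pi*(22.8/200)^2 = 0.040828 m^2
V = 0.040828*7.5 = 0.3062 m^3

0.3062


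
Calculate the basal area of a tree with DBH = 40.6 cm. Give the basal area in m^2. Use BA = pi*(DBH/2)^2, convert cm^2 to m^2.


Formula: BA = pi * (DBH/2)^2 / 10000  (cm^2 to m^2)
Radius = DBH/2 = 40.6/2 = 20.3 cm
BA = pi * 20.3^2 / 10000
   = 1294.6189 cm^2 / 10000
   = 0.1295 m^2

0.1295


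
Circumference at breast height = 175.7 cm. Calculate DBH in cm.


Formula: DBH = C / pi
DBH = 175.7 / pi
pi = 3.14159...
DBH = 55.9 cm

55.9


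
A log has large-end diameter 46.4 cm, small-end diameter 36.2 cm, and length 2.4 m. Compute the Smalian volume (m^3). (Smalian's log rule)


Smalian: V = (A1 + A2)/2 * L,  A = pi*(D/200)^2
A1 = pi*(46.4/200)^2 = 0.169093 m^2
A2 = pi*(36.2/200)^2 = 0.102922 m^2
V = (0.169093+0.102922)/2*2.4 = 0.3264 m^3

0.3264


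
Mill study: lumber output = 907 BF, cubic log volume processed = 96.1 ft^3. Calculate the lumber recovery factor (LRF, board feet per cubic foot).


Formula: LRF = Lumber Output (BF) / Log Input (ft^3)
LRF = 907 BF / 96.1 ft^3
LRF = 9.44 BF/ft^3

9.44


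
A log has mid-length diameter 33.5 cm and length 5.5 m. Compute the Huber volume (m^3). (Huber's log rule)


Huber: V = Am * L,  Am = pi*(Dm/200)^2
Am = pi*(33.5/200)^2 = 0.088141 m^2
V = 0.088141*5.5 = 0.4848 m^3

0.4848


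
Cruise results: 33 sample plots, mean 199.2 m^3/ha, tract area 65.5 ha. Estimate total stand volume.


Formula: Total Volume = Mean Volume per ha * Total Area
Total Volume = 199.2 m^3/ha * 65.5 ha
Total Volume = 13048 m^3

13048


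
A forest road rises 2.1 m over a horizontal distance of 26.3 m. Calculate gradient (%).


Formula: Gradient = rise / run * 100
Gradient = 2.1 / 26.3 * 100 = 8.0%

8.0


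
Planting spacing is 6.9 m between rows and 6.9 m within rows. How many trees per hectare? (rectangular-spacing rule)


Formula: TPH = 10000 m^2/ha / (spacing_x * spacing_y)
Area per tree = 6.9 m * 6.9 m = 47.61 m^2
TPH = 10000 / 47.61 = 210 trees/ha

210


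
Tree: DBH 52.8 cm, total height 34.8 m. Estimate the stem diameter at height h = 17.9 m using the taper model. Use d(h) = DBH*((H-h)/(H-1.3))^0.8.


Taper: d(h) = DBH * ((H - h) / (H - 1.3))^0.8
Numerator = H - h = 34.8 - 17.9 = 16.9 m
Denominator = H - 1.3 = 34.8 - 1.3 = 33.5 m
Ratio = 16.9 / 33.5 = 0.50448
d = 52.8 * 0.50448^0.8 = 30.5 cm

30.5


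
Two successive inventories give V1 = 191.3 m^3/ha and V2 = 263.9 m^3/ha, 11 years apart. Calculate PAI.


Formula: PAI = (V_T2 - V_T1) / (T2 - T1)
Volume increment = 263.9 - 191.3 = 72.6 m^3/ha
PAI = 72.6 / 11 = 6.6 m^3/ha/year

6.6


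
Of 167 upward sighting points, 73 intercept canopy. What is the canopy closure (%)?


Formula: Canopy closure = covered points / total points * 100
Closure = 73 / 167 * 100
Closure = 0.4371 * 100 = 43.7%

43.7


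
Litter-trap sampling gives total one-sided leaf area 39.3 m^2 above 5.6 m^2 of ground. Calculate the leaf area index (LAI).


Formula: LAI = total leaf area / ground area  (dimensionless)
LAI = 39.3 m^2 / 5.6 m^2
LAI = 7.02

7.02


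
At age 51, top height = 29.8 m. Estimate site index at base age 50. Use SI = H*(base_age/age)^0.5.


Formula: SI = H_dom * (base_age / age)^0.5
Age ratio = 50 / 51 = 0.98039
sqrt(age_ratio) = 0.99015
SI = 29.8 * 0.99015 = 29.5 m

29.5


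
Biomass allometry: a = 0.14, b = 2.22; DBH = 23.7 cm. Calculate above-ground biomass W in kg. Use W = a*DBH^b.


Formula: W = a * DBH^b  (allometric power law)
DBH^b = 23.7^2.22 = 1127.0452
W = 0.14 * 1127.0452 = 157.8 kg

157.8


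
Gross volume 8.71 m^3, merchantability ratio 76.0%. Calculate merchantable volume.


Formula: MV = V_total * (merchantable_pct / 100)
Merchantable fraction = 76.0% / 100 = 0.76
MV = 8.71 m^3 * 0.76 = 6.62 m^3

6.62


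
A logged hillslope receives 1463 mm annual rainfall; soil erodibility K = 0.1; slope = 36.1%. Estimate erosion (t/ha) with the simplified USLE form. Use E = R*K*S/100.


Formula: E = R * K * S / 100  (simplified USLE)
R * K = 1463 * 0.1 = 146.3
E = 146.3 * 36.1 / 100 = 52.81 t/ha

52.81


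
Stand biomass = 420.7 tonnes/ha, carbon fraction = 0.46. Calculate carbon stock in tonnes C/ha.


Formula: Carbon Stock = Biomass * Carbon Fraction
C = 420.7 t/ha * 0.46
C = 193.5 t C/ha

193.5


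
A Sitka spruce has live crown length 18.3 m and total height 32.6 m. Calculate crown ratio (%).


Formula: Crown Ratio = (Crown Length / Total Height) * 100
CR = (18.3 m / 32.6 m) * 100
CR = 0.5613 * 100 = 56.1%

56.1


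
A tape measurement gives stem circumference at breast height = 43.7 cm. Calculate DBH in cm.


Formula: DBH = C / pi
DBH = 43.7 / pi
pi = 3.14159...
DBH = 13.9 cm

13.9


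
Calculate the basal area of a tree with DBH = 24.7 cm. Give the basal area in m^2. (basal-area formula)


Formula: BA = pi * (DBH/2)^2 / 10000  (cm^2 to m^2)
Radius = DBH/2 = 24.7/2 = 12.35 cm
BA = pi * 12.35^2 / 10000
   = 479.1636 cm^2 / 10000
   = 0.0479 m^2

0.0479


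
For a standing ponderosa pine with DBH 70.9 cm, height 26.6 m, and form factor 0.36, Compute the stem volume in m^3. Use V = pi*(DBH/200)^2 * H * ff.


Formula: V = pi * (DBH/200)^2 * H * ff
Radius = DBH/200 = 70.9/200 = 0.3545 m
Radius^2 = 0.3545^2 = 0.12567025 m^2
V = pi * 0.12567025 * 26.6 * 0.36
V = 3.781 m^3

3.781


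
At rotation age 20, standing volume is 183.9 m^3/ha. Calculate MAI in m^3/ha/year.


Formula: MAI = Total Volume / Stand Age
MAI = 183.9 m^3/ha / 20 years
MAI = 9.2 m^3/ha/year

9.2


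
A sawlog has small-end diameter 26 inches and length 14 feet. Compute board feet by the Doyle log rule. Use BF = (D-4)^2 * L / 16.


Doyle: BF = (D - 4)^2 * L / 16
Adjusted diameter = 26 - 4 = 22 in
(D-4)^2 = 22^2 = 484
BF = 484 * 14 / 16 = 424 BF

424


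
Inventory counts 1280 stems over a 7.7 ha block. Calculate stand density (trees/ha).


Formula: Stand Density = N_trees / Area_ha
Density = 1280 trees / 7.7 ha
Density = 166 trees/ha

166


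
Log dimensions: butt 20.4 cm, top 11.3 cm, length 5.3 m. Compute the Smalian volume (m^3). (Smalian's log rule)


Smalian: V = (A1 + A2)/2 * L,  A = pi*(D/200)^2
A1 = pi*(20.4/200)^2 = 0.032685 m^2
A2 = pi*(11.3/200)^2 = 0.010029 m^2
V = (0.032685+0.010029)/2*5.3 = 0.1132 m^3

0.1132


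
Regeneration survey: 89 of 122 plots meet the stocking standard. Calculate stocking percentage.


Formula: Stocking % = stocked plots / total plots * 100
Stocking = 89 / 122 * 100
Stocking = 0.7295 * 100 = 73.0%

73.0


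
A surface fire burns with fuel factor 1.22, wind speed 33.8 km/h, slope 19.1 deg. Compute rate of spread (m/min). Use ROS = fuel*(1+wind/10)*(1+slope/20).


Formula: ROS = fuel * (1 + wind/10) * (1 + slope/20)
Wind factor = 1 + 33.8/10 = 4.38
Slope factor = 1 + 19.1/20 = 1.955
ROS = 1.22 * 4.38 * 1.955 = 10.45 m/min

10.45


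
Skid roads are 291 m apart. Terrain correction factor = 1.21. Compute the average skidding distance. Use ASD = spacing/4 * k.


Formula: ASD = (spacing / 4) * correction
Uncorrected distance = spacing / 4 = 291 / 4 = 72.75 m
ASD = 72.75 * 1.21 = 88 m

88


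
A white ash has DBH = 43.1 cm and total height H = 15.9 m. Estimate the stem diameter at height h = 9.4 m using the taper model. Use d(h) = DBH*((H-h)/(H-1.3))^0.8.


Taper: d(h) = DBH * ((H - h) / (H - 1.3))^0.8
Numerator = H - h = 15.9 - 9.4 = 6.5 m
Denominator = H - 1.3 = 15.9 - 1.3 = 14.6 m
Ratio = 6.5 / 14.6 = 0.44521
d = 43.1 * 0.44521^0.8 = 22.6 cm

22.6


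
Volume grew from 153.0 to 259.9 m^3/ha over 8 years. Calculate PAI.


Formula: PAI = (V_T2 - V_T1) / (T2 - T1)
Volume increment = 259.9 - 153.0 = 106.9 m^3/ha
PAI = 106.9 / 8 = 13.36 m^3/ha/year

13.36


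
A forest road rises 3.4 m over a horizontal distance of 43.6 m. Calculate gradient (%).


Formula: Gradient = rise / run * 100
Gradient = 3.4 / 43.6 * 100 = 7.8%

7.8


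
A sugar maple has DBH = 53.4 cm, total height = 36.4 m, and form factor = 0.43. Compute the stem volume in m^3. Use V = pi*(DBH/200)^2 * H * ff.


Formula: V = pi * (DBH/200)^2 * H * ff
Radius = DBH/200 = 53.4/200 = 0.267 m
Radius^2 = 0.267^2 = 0.071289 m^2
V = pi * 0.071289 * 36.4 * 0.43
V = 3.505 m^3

3.505


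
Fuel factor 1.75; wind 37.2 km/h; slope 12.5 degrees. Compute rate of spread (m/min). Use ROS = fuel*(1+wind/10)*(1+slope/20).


Formula: ROS = fuel * (1 + wind/10) * (1 + slope/20)
Wind factor = 1 + 37.2/10 = 4.72
Slope factor = 1 + 12.5/20 = 1.625
ROS = 1.75 * 4.72 * 1.625 = 13.42 m/min

13.42


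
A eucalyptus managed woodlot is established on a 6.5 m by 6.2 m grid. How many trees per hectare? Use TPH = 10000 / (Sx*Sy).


Formula: TPH = 10000 m^2/ha / (spacing_x * spacing_y)
Area per tree = 6.5 m * 6.2 m = 40.3 m^2
TPH = 10000 / 40.3 = 248 trees/ha

248


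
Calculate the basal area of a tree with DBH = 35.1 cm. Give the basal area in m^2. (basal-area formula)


Formula: BA = pi * (DBH/2)^2 / 10000  (cm^2 to m^2)
Radius = DBH/2 = 35.1/2 = 17.55 cm
BA = pi * 17.55^2 / 10000
   = 967.6184 cm^2 / 10000
   = 0.0968 m^2

0.0968
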